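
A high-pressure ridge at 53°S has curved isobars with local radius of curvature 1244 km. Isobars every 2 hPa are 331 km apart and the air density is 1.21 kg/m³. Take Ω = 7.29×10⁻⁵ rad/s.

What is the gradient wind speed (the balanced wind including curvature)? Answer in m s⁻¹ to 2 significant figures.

4.4 m s⁻¹

Coriolis parameter at 53°S:
f = 2Ω sin φ = 2 × 7.29×10⁻⁵ × sin 53° = 1.16×10⁻⁴ s⁻¹
Pressure gradient: |∂P/∂n| = 200 Pa / 331000 m = 6.04×10⁻⁴ Pa/m
Geostrophic speed: V_g = |∂P/∂n|/(fρ) = 6.04×10⁻⁴/(1.16×10⁻⁴ × 1.21) = 4.29 m/s
Around a high, pressure-gradient force acts outward with centrifugal, so Coriolis balances both:
fV = (1/ρ)|∂P/∂n| + V²/R  →  V² − fR·V + fR·V_g = 0
With fR = 1.16×10⁻⁴ × 1244×10³ m = 145 m/s:
V = [fR − √((fR)² − 4 fR V_g)]/2 = [145 − √(145² − 4×145×4.29)]/2 = 4.42 m/s
Supergeostrophic (V > V_g = 4.29 m/s), as expected around a high.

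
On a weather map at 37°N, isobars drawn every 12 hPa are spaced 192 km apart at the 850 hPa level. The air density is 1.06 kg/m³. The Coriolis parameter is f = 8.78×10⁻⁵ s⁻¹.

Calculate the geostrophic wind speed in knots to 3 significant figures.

131 knots

Pressure gradient: |∂P/∂n| = 1200 Pa / 192000 m = 6.25×10⁻³ Pa/m
Geostrophic balance (pressure-gradient force = Coriolis force):
V_g = (1/(fρ)) |∂P/∂n| = 6.25×10⁻³ / (8.78×10⁻⁵ × 1.06) = 67.2 m/s
Converting: 67.2 m/s × 1.944 = 131 knots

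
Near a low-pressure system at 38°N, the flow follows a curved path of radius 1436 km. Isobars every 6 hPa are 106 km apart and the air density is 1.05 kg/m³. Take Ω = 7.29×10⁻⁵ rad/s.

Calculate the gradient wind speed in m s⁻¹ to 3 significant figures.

44.6 m s⁻¹

Coriolis parameter at 38°N:
f = 2Ω sin φ = 2 × 7.29×10⁻⁵ × sin 38° = 8.98×10⁻⁵ s⁻¹
Pressure gradient: |∂P/∂n| = 600 Pa / 106000 m = 5.66×10⁻³ Pa/m
Geostrophic speed: V_g = |∂P/∂n|/(fρ) = 5.66×10⁻³/(8.98×10⁻⁵ × 1.05) = 60.1 m/s
Around a low, centrifugal force acts outward with Coriolis, so pressure-gradient force balances both:
(1/ρ)|∂P/∂n| = fV + V²/R  →  V² + fR·V − fR·V_g = 0
With fR = 8.98×10⁻⁵ × 1436×10³ m = 129 m/s:
V = [−fR + √((fR)² + 4 fR V_g)]/2 = [−129 + √(129² + 4×129×60.1)]/2 = 44.6 m/s
Subgeostrophic (V < V_g = 60.1 m/s), as expected around a low.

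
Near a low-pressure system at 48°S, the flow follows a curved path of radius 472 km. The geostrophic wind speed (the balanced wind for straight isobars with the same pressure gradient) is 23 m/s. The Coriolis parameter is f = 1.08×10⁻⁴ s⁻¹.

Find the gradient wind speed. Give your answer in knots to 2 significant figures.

33 knots

Around a low, centrifugal force acts outward with Coriolis, so pressure-gradient force balances both:
(1/ρ)|∂P/∂n| = fV + V²/R  →  V² + fR·V − fR·V_g = 0
With fR = 1.08×10⁻⁴ × 472×10³ m = 51.0 m/s:
V = [−fR + √((fR)² + 4 fR V_g)]/2 = [−51.0 + √(51.0² + 4×51.0×23)]/2 = 17.2 m/s
Subgeostrophic (V < V_g = 23 m/s), as expected around a low.
Converting: 17.2 m/s × 1.944 = 33 knots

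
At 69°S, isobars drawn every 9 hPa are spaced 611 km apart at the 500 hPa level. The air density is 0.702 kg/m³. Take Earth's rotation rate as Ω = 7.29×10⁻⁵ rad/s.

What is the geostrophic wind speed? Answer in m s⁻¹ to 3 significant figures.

15.4 m s⁻¹

Coriolis parameter at 69°S:
f = 2Ω sin φ = 2 × 7.29×10⁻⁵ × sin 69° = 1.36×10⁻⁴ s⁻¹
Pressure gradient: |∂P/∂n| = 900 Pa / 611000 m = 1.47×10⁻³ Pa/m
Geostrophic balance (pressure-gradient force = Coriolis force):
V_g = (1/(fρ)) |∂P/∂n| = 1.47×10⁻³ / (1.36×10⁻⁴ × 0.702) = 15.4 m/s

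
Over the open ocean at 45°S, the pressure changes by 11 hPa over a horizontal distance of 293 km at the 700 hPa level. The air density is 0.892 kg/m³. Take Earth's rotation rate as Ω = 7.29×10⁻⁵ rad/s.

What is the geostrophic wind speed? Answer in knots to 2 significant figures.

79 knots

Coriolis parameter at 45°S:
f = 2Ω sin φ = 2 × 7.29×10⁻⁵ × sin 45° = 1.03×10⁻⁴ s⁻¹
Pressure gradient: |∂P/∂n| = 1100 Pa / 293000 m = 3.75×10⁻³ Pa/m
Geostrophic balance (pressure-gradient force = Coriolis force):
V_g = (1/(fρ)) |∂P/∂n| = 3.75×10⁻³ / (1.03×10⁻⁴ × 0.892) = 40.8 m/s
Converting: 40.8 m/s × 1.944 = 79 knots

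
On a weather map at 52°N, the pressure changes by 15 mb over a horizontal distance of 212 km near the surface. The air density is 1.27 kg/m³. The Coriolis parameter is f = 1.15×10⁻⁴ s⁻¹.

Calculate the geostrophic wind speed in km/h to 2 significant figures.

Pressure gradient: |∂P/∂n| = 1500 Pa / 212000 m = 7.08×10⁻³ Pa/m
Geostrophic balance (pressure-gradient force = Coriolis force):
V_g = (1/(fρ)) |∂P/∂n| = 7.08×10⁻³ / (1.15×10⁻⁴ × 1.27) = 48.4 m/s
Converting: 48.4 m/s × 3.6 = 170 km/h

170 km/h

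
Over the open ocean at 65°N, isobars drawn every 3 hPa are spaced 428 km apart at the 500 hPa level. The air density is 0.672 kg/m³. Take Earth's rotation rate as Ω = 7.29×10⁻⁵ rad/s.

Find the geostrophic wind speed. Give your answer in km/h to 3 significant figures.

Coriolis parameter at 65°N:
f = 2Ω sin φ = 2 × 7.29×10⁻⁵ × sin 65° = 1.32×10⁻⁴ s⁻¹
Pressure gradient: |∂P/∂n| = 300 Pa / 428000 m = 7.01×10⁻⁴ Pa/m
Geostrophic balance (pressure-gradient force = Coriolis force):
V_g = (1/(fρ)) |∂P/∂n| = 7.01×10⁻⁴ / (1.32×10⁻⁴ × 0.672) = 7.89 m/s
Converting: 7.89 m/s × 3.6 = 28.4 km/h

28.4 km/h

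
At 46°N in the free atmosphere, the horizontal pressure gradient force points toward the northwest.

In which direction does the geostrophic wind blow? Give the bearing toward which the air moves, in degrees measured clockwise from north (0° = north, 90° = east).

045°

The pressure-gradient force points toward the northwest (bearing 315°).
Geostrophic balance: in the Northern Hemisphere the Coriolis force deflects motion to the right, so the geostrophic wind blows 90° to the right of the pressure-gradient force (low pressure on the left).
Rotating 315° by 90° clockwise gives 045° — the wind blows toward the northeast.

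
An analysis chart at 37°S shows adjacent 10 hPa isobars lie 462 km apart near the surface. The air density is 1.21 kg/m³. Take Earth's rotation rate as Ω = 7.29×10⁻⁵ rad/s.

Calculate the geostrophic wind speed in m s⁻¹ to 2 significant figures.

Coriolis parameter at 37°S:
f = 2Ω sin φ = 2 × 7.29×10⁻⁵ × sin 37° = 8.77×10⁻⁵ s⁻¹
Pressure gradient: |∂P/∂n| = 1000 Pa / 462000 m = 2.16×10⁻³ Pa/m
Geostrophic balance (pressure-gradient force = Coriolis force):
V_g = (1/(fρ)) |∂P/∂n| = 2.16×10⁻³ / (8.77×10⁻⁵ × 1.21) = 20.4 m/s

20 m s⁻¹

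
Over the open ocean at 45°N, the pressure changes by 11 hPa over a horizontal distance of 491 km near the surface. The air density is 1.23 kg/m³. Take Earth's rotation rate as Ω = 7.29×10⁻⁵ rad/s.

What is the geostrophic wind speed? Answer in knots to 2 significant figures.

Coriolis parameter at 45°N:
f = 2Ω sin φ = 2 × 7.29×10⁻⁵ × sin 45° = 1.03×10⁻⁴ s⁻¹
Pressure gradient: |∂P/∂n| = 1100 Pa / 491000 m = 2.24×10⁻³ Pa/m
Geostrophic balance (pressure-gradient force = Coriolis force):
V_g = (1/(fρ)) |∂P/∂n| = 2.24×10⁻³ / (1.03×10⁻⁴ × 1.23) = 17.7 m/s
Converting: 17.7 m/s × 1.944 = 34 knots

34 knots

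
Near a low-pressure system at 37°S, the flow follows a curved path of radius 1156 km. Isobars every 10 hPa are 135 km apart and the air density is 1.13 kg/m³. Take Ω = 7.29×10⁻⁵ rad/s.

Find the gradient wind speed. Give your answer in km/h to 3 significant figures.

180 km/h

Coriolis parameter at 37°S:
f = 2Ω sin φ = 2 × 7.29×10⁻⁵ × sin 37° = 8.77×10⁻⁵ s⁻¹
Pressure gradient: |∂P/∂n| = 1000 Pa / 135000 m = 7.41×10⁻³ Pa/m
Geostrophic speed: V_g = |∂P/∂n|/(fρ) = 7.41×10⁻³/(8.77×10⁻⁵ × 1.13) = 74.7 m/s
Around a low, centrifugal force acts outward with Coriolis, so pressure-gradient force balances both:
(1/ρ)|∂P/∂n| = fV + V²/R  →  V² + fR·V − fR·V_g = 0
With fR = 8.77×10⁻⁵ × 1156×10³ m = 101 m/s:
V = [−fR + √((fR)² + 4 fR V_g)]/2 = [−101 + √(101² + 4×101×74.7)]/2 = 50 m/s
Subgeostrophic (V < V_g = 74.7 m/s), as expected around a low.
Converting: 50 m/s × 3.6 = 180 km/h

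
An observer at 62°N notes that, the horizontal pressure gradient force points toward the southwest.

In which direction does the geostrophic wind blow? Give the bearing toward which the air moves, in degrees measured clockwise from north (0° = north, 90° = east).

315°

The pressure-gradient force points toward the southwest (bearing 225°).
Geostrophic balance: in the Northern Hemisphere the Coriolis force deflects motion to the right, so the geostrophic wind blows 90° to the right of the pressure-gradient force (low pressure on the left).
Rotating 225° by 90° clockwise gives 315° — the wind blows toward the northwest.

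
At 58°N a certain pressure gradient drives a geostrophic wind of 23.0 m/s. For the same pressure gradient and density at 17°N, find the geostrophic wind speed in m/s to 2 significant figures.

67 m/s

With the same pressure gradient and density, V_g ∝ 1/f ∝ 1/sin φ.
V₂ = V₁ · sin φ₁ / sin φ₂ = 23.0 × sin 58° / sin 17°
V₂ = 23.0 × 0.8480/0.2924 = 67 m/s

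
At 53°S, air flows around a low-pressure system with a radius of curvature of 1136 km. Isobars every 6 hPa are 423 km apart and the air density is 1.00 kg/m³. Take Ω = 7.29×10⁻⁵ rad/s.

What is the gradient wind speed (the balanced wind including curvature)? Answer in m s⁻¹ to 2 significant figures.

Coriolis parameter at 53°S:
f = 2Ω sin φ = 2 × 7.29×10⁻⁵ × sin 53° = 1.16×10⁻⁴ s⁻¹
Pressure gradient: |∂P/∂n| = 600 Pa / 423000 m = 1.42×10⁻³ Pa/m
Geostrophic speed: V_g = |∂P/∂n|/(fρ) = 1.42×10⁻³/(1.16×10⁻⁴ × 1.00) = 12.2 m/s
Around a low, centrifugal force acts outward with Coriolis, so pressure-gradient force balances both:
(1/ρ)|∂P/∂n| = fV + V²/R  →  V² + fR·V − fR·V_g = 0
With fR = 1.16×10⁻⁴ × 1136×10³ m = 132 m/s:
V = [−fR + √((fR)² + 4 fR V_g)]/2 = [−132 + √(132² + 4×132×12.2)]/2 = 11.2 m/s
Subgeostrophic (V < V_g = 12.2 m/s), as expected around a low.

11 m s⁻¹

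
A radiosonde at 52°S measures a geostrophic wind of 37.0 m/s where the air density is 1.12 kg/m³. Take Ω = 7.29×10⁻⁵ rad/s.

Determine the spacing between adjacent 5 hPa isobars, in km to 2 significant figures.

110 km

Coriolis parameter at 52°S:
f = 2Ω sin φ = 2 × 7.29×10⁻⁵ × sin 52° = 1.15×10⁻⁴ s⁻¹
Geostrophic balance rearranged: |∂P/∂n| = f ρ V_g
|∂P/∂n| = 1.15×10⁻⁴ × 1.12 × 37.0 = 4.76×10⁻³ Pa/m
Isobar spacing: Δn = ΔP/|∂P/∂n| = 500 Pa / 4.76×10⁻³ Pa/m = 105017 m ≈ 110 km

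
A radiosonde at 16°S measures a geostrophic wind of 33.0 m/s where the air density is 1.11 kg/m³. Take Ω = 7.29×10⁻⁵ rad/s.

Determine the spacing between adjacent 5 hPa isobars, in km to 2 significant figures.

Coriolis parameter at 16°S:
f = 2Ω sin φ = 2 × 7.29×10⁻⁵ × sin 16° = 4.02×10⁻⁵ s⁻¹
Geostrophic balance rearranged: |∂P/∂n| = f ρ V_g
|∂P/∂n| = 4.02×10⁻⁵ × 1.11 × 33.0 = 1.47×10⁻³ Pa/m
Isobar spacing: Δn = ΔP/|∂P/∂n| = 500 Pa / 1.47×10⁻³ Pa/m = 339655 m ≈ 340 km

340 km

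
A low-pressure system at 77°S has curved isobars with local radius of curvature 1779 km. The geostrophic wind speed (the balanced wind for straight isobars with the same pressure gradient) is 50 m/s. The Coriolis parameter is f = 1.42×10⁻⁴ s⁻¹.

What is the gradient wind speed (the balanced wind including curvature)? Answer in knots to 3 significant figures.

83.1 knots

Around a low, centrifugal force acts outward with Coriolis, so pressure-gradient force balances both:
(1/ρ)|∂P/∂n| = fV + V²/R  →  V² + fR·V − fR·V_g = 0
With fR = 1.42×10⁻⁴ × 1779×10³ m = 253 m/s:
V = [−fR + √((fR)² + 4 fR V_g)]/2 = [−253 + √(253² + 4×253×50)]/2 = 42.8 m/s
Subgeostrophic (V < V_g = 50 m/s), as expected around a low.
Converting: 42.8 m/s × 1.944 = 83.1 knots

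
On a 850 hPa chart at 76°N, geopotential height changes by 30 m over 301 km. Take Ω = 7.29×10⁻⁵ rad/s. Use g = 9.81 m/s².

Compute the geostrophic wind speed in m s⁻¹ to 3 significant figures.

6.91 m s⁻¹

Coriolis parameter at 76°N:
f = 2Ω sin φ = 2 × 7.29×10⁻⁵ × sin 76° = 1.41×10⁻⁴ s⁻¹
Height gradient: |∂Z/∂n| = 30 m / 301000 m = 9.97×10⁻⁵
On a pressure surface, geostrophic balance gives V_g = (g/f)|∂Z/∂n|:
V_g = 9.81 × 9.97×10⁻⁵ / 1.41×10⁻⁴ = 6.91 m/s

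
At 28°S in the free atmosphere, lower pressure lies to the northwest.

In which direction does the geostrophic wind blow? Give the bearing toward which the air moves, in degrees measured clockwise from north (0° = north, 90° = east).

225°

The pressure-gradient force points toward the northwest (bearing 315°).
Geostrophic balance: in the Southern Hemisphere the Coriolis force deflects motion to the left, so the geostrophic wind blows 90° to the left of the pressure-gradient force (low pressure on the right).
Rotating 315° by 90° counterclockwise gives 225° — the wind blows toward the southwest.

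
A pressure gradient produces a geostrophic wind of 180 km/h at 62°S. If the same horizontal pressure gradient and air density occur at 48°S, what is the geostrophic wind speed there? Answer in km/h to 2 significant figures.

With the same pressure gradient and density, V_g ∝ 1/f ∝ 1/sin φ.
V₂ = V₁ · sin φ₁ / sin φ₂ = 180 × sin 62° / sin 48°
V₂ = 180 × 0.8829/0.7431 = 210 km/h

210 km/h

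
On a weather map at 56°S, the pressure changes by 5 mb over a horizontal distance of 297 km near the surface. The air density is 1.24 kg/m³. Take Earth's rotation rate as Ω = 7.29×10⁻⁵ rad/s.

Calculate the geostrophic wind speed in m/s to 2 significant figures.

Coriolis parameter at 56°S:
f = 2Ω sin φ = 2 × 7.29×10⁻⁵ × sin 56° = 1.21×10⁻⁴ s⁻¹
Pressure gradient: |∂P/∂n| = 500 Pa / 297000 m = 1.68×10⁻³ Pa/m
Geostrophic balance (pressure-gradient force = Coriolis force):
V_g = (1/(fρ)) |∂P/∂n| = 1.68×10⁻³ / (1.21×10⁻⁴ × 1.24) = 11.2 m/s

11 m/s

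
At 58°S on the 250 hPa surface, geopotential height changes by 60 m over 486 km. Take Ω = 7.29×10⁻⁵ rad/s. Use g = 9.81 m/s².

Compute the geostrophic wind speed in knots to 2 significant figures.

Coriolis parameter at 58°S:
f = 2Ω sin φ = 2 × 7.29×10⁻⁵ × sin 58° = 1.24×10⁻⁴ s⁻¹
Height gradient: |∂Z/∂n| = 60 m / 486000 m = 1.23×10⁻⁴
On a pressure surface, geostrophic balance gives V_g = (g/f)|∂Z/∂n|:
V_g = 9.81 × 1.23×10⁻⁴ / 1.24×10⁻⁴ = 9.80 m/s
Converting: 9.80 m/s × 1.944 = 19 knots

19 knots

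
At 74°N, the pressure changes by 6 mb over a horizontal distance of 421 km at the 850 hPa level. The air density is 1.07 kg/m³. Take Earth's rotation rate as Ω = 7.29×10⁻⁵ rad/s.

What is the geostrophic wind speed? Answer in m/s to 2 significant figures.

Coriolis parameter at 74°N:
f = 2Ω sin φ = 2 × 7.29×10⁻⁵ × sin 74° = 1.40×10⁻⁴ s⁻¹
Pressure gradient: |∂P/∂n| = 600 Pa / 421000 m = 1.43×10⁻³ Pa/m
Geostrophic balance (pressure-gradient force = Coriolis force):
V_g = (1/(fρ)) |∂P/∂n| = 1.43×10⁻³ / (1.40×10⁻⁴ × 1.07) = 9.50 m/s

9.5 m/s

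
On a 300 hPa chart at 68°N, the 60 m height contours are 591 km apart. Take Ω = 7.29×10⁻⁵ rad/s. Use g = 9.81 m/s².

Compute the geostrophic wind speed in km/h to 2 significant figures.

27 km/h

Coriolis parameter at 68°N:
f = 2Ω sin φ = 2 × 7.29×10⁻⁵ × sin 68° = 1.35×10⁻⁴ s⁻¹
Height gradient: |∂Z/∂n| = 60 m / 591000 m = 1.02×10⁻⁴
On a pressure surface, geostrophic balance gives V_g = (g/f)|∂Z/∂n|:
V_g = 9.81 × 1.02×10⁻⁴ / 1.35×10⁻⁴ = 7.37 m/s
Converting: 7.37 m/s × 3.6 = 27 km/h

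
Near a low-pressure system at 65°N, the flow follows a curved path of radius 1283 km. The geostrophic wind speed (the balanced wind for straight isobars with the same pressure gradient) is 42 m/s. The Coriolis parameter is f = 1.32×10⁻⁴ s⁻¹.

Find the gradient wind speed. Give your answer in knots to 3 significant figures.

Around a low, centrifugal force acts outward with Coriolis, so pressure-gradient force balances both:
(1/ρ)|∂P/∂n| = fV + V²/R  →  V² + fR·V − fR·V_g = 0
With fR = 1.32×10⁻⁴ × 1283×10³ m = 169 m/s:
V = [−fR + √((fR)² + 4 fR V_g)]/2 = [−169 + √(169² + 4×169×42)]/2 = 34.8 m/s
Subgeostrophic (V < V_g = 42 m/s), as expected around a low.
Converting: 34.8 m/s × 1.944 = 67.7 knots

67.7 knots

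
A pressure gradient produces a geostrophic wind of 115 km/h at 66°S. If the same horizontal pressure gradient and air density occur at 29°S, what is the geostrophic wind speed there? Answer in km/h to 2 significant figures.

With the same pressure gradient and density, V_g ∝ 1/f ∝ 1/sin φ.
V₂ = V₁ · sin φ₁ / sin φ₂ = 115 × sin 66° / sin 29°
V₂ = 115 × 0.9135/0.4848 = 220 km/h

220 km/h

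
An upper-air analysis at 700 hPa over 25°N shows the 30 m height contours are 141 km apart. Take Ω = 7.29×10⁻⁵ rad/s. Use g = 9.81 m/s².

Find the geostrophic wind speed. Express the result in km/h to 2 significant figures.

120 km/h

Coriolis parameter at 25°N:
f = 2Ω sin φ = 2 × 7.29×10⁻⁵ × sin 25° = 6.16×10⁻⁵ s⁻¹
Height gradient: |∂Z/∂n| = 30 m / 141000 m = 2.13×10⁻⁴
On a pressure surface, geostrophic balance gives V_g = (g/f)|∂Z/∂n|:
V_g = 9.81 × 2.13×10⁻⁴ / 6.16×10⁻⁵ = 33.9 m/s
Converting: 33.9 m/s × 3.6 = 120 km/h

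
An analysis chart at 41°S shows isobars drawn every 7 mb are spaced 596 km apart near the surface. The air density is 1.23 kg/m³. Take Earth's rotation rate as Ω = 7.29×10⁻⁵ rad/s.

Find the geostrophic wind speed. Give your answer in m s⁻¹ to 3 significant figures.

9.98 m s⁻¹

Coriolis parameter at 41°S:
f = 2Ω sin φ = 2 × 7.29×10⁻⁵ × sin 41° = 9.57×10⁻⁵ s⁻¹
Pressure gradient: |∂P/∂n| = 700 Pa / 596000 m = 1.17×10⁻³ Pa/m
Geostrophic balance (pressure-gradient force = Coriolis force):
V_g = (1/(fρ)) |∂P/∂n| = 1.17×10⁻³ / (9.57×10⁻⁵ × 1.23) = 9.98 m/s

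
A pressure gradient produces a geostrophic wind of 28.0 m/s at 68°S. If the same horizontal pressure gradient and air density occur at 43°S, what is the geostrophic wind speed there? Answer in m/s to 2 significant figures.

38 m/s

With the same pressure gradient and density, V_g ∝ 1/f ∝ 1/sin φ.
V₂ = V₁ · sin φ₁ / sin φ₂ = 28.0 × sin 68° / sin 43°
V₂ = 28.0 × 0.9272/0.6820 = 38 m/s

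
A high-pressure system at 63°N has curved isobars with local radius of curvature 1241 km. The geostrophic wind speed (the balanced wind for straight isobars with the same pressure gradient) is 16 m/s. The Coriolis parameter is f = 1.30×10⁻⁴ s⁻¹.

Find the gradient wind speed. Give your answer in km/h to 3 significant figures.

Around a high, pressure-gradient force acts outward with centrifugal, so Coriolis balances both:
fV = (1/ρ)|∂P/∂n| + V²/R  →  V² − fR·V + fR·V_g = 0
With fR = 1.30×10⁻⁴ × 1241×10³ m = 161 m/s:
V = [fR − √((fR)² − 4 fR V_g)]/2 = [161 − √(161² − 4×161×16)]/2 = 18 m/s
Supergeostrophic (V > V_g = 16 m/s), as expected around a high.
Converting: 18 m/s × 3.6 = 64.8 km/h

64.8 km/h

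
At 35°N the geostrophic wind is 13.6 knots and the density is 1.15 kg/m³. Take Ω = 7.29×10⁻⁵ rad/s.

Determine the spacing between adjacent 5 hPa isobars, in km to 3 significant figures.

Coriolis parameter at 35°N:
f = 2Ω sin φ = 2 × 7.29×10⁻⁵ × sin 35° = 8.36×10⁻⁵ s⁻¹
Wind speed in SI: 13.6 knots = 7.00 m/s
Geostrophic balance rearranged: |∂P/∂n| = f ρ V_g
|∂P/∂n| = 8.36×10⁻⁵ × 1.15 × 7.00 = 6.73×10⁻⁴ Pa/m
Isobar spacing: Δn = ΔP/|∂P/∂n| = 500 Pa / 6.73×10⁻⁴ Pa/m = 743098 m ≈ 743 km

743 km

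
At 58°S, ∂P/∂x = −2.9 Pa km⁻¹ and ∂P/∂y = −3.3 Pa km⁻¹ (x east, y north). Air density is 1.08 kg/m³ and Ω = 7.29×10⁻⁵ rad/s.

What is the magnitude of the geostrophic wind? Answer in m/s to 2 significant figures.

33 m/s

Coriolis parameter at 58°S:
f = 2Ω sin φ = 2 × 7.29×10⁻⁵ × sin 58° = 1.24×10⁻⁴ s⁻¹
In the Southern Hemisphere f is negative: f = −1.24×10⁻⁴ s⁻¹.
Component geostrophic relations (x east, y north):
u_g = −(1/(fρ)) ∂P/∂y,  v_g = (1/(fρ)) ∂P/∂x
u_g = −(−3.3×10⁻³)/(−1.24×10⁻⁴ × 1.08) = −24.7 m/s;  v_g = (−2.9×10⁻³)/(−1.24×10⁻⁴ × 1.08) = 21.7 m/s
|V_g| = √(u_g² + v_g²) = 32.9 m/s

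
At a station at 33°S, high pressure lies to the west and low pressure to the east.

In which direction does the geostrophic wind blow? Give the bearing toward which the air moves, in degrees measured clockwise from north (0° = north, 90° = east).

The pressure-gradient force points toward the east (bearing 090°).
Geostrophic balance: in the Southern Hemisphere the Coriolis force deflects motion to the left, so the geostrophic wind blows 90° to the left of the pressure-gradient force (low pressure on the right).
Rotating 090° by 90° counterclockwise gives 000° — the wind blows toward the north.

000°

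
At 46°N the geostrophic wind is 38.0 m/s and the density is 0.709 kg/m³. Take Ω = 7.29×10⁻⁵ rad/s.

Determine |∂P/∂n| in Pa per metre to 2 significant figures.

Coriolis parameter at 46°N:
f = 2Ω sin φ = 2 × 7.29×10⁻⁵ × sin 46° = 1.05×10⁻⁴ s⁻¹
Geostrophic balance rearranged: |∂P/∂n| = f ρ V_g
|∂P/∂n| = 1.05×10⁻⁴ × 0.709 × 38.0 = 2.83×10⁻³ Pa/m

2.8×10⁻³ Pa/m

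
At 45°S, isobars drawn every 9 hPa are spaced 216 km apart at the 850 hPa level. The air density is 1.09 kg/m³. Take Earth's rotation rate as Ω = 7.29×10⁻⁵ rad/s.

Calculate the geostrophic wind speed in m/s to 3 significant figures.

37.1 m/s

Coriolis parameter at 45°S:
f = 2Ω sin φ = 2 × 7.29×10⁻⁵ × sin 45° = 1.03×10⁻⁴ s⁻¹
Pressure gradient: |∂P/∂n| = 900 Pa / 216000 m = 4.17×10⁻³ Pa/m
Geostrophic balance (pressure-gradient force = Coriolis force):
V_g = (1/(fρ)) |∂P/∂n| = 4.17×10⁻³ / (1.03×10⁻⁴ × 1.09) = 37.1 m/s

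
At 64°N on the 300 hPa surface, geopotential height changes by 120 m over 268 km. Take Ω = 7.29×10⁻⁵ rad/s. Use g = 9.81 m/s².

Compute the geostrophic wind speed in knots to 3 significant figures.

65.2 knots

Coriolis parameter at 64°N:
f = 2Ω sin φ = 2 × 7.29×10⁻⁵ × sin 64° = 1.31×10⁻⁴ s⁻¹
Height gradient: |∂Z/∂n| = 120 m / 268000 m = 4.48×10⁻⁴
On a pressure surface, geostrophic balance gives V_g = (g/f)|∂Z/∂n|:
V_g = 9.81 × 4.48×10⁻⁴ / 1.31×10⁻⁴ = 33.5 m/s
Converting: 33.5 m/s × 1.944 = 65.2 knots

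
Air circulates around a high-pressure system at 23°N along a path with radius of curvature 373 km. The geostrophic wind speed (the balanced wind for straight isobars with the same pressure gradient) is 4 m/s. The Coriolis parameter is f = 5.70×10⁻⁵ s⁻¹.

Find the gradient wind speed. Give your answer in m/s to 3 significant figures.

Around a high, pressure-gradient force acts outward with centrifugal, so Coriolis balances both:
fV = (1/ρ)|∂P/∂n| + V²/R  →  V² − fR·V + fR·V_g = 0
With fR = 5.70×10⁻⁵ × 373×10³ m = 21.3 m/s:
V = [fR − √((fR)² − 4 fR V_g)]/2 = [21.3 − √(21.3² − 4×21.3×4)]/2 = 5.34 m/s
Supergeostrophic (V > V_g = 4 m/s), as expected around a high.

5.34 m/s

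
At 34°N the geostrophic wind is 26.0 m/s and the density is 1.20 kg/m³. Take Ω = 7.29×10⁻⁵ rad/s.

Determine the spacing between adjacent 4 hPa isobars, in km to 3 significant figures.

157 km

Coriolis parameter at 34°N:
f = 2Ω sin φ = 2 × 7.29×10⁻⁵ × sin 34° = 8.15×10⁻⁵ s⁻¹
Geostrophic balance rearranged: |∂P/∂n| = f ρ V_g
|∂P/∂n| = 8.15×10⁻⁵ × 1.20 × 26.0 = 2.54×10⁻³ Pa/m
Isobar spacing: Δn = ΔP/|∂P/∂n| = 400 Pa / 2.54×10⁻³ Pa/m = 157248 m ≈ 157 km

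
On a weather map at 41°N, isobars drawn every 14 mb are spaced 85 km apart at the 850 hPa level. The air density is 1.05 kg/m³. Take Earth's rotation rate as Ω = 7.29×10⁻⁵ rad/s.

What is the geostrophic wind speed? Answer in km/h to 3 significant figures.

590 km/h

Coriolis parameter at 41°N:
f = 2Ω sin φ = 2 × 7.29×10⁻⁵ × sin 41° = 9.57×10⁻⁵ s⁻¹
Pressure gradient: |∂P/∂n| = 1400 Pa / 85000 m = 1.65×10⁻² Pa/m
Geostrophic balance (pressure-gradient force = Coriolis force):
V_g = (1/(fρ)) |∂P/∂n| = 1.65×10⁻² / (9.57×10⁻⁵ × 1.05) = 164 m/s
Converting: 164 m/s × 3.6 = 590 km/h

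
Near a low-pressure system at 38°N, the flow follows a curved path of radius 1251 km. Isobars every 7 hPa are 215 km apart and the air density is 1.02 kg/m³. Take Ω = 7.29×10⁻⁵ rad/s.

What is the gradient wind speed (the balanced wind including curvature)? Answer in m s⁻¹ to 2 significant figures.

Coriolis parameter at 38°N:
f = 2Ω sin φ = 2 × 7.29×10⁻⁵ × sin 38° = 8.98×10⁻⁵ s⁻¹
Pressure gradient: |∂P/∂n| = 700 Pa / 215000 m = 3.26×10⁻³ Pa/m
Geostrophic speed: V_g = |∂P/∂n|/(fρ) = 3.26×10⁻³/(8.98×10⁻⁵ × 1.02) = 35.6 m/s
Around a low, centrifugal force acts outward with Coriolis, so pressure-gradient force balances both:
(1/ρ)|∂P/∂n| = fV + V²/R  →  V² + fR·V − fR·V_g = 0
With fR = 8.98×10⁻⁵ × 1251×10³ m = 112 m/s:
V = [−fR + √((fR)² + 4 fR V_g)]/2 = [−112 + √(112² + 4×112×35.6)]/2 = 28.4 m/s
Subgeostrophic (V < V_g = 35.6 m/s), as expected around a low.

28 m s⁻¹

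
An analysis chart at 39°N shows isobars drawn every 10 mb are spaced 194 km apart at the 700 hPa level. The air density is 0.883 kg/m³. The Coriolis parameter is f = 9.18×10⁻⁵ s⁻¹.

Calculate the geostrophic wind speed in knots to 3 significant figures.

124 knots

Pressure gradient: |∂P/∂n| = 1000 Pa / 194000 m = 5.15×10⁻³ Pa/m
Geostrophic balance (pressure-gradient force = Coriolis force):
V_g = (1/(fρ)) |∂P/∂n| = 5.15×10⁻³ / (9.18×10⁻⁵ × 0.883) = 63.6 m/s
Converting: 63.6 m/s × 1.944 = 124 knots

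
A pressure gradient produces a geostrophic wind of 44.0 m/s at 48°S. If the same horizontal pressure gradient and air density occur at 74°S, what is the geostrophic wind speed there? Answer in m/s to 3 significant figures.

34.0 m/s

With the same pressure gradient and density, V_g ∝ 1/f ∝ 1/sin φ.
V₂ = V₁ · sin φ₁ / sin φ₂ = 44.0 × sin 48° / sin 74°
V₂ = 44.0 × 0.7431/0.9613 = 34.0 m/s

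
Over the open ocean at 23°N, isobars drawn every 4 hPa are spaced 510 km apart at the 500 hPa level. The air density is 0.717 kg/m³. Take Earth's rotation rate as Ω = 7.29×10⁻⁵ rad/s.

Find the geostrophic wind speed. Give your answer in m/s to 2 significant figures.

Coriolis parameter at 23°N:
f = 2Ω sin φ = 2 × 7.29×10⁻⁵ × sin 23° = 5.70×10⁻⁵ s⁻¹
Pressure gradient: |∂P/∂n| = 400 Pa / 510000 m = 7.84×10⁻⁴ Pa/m
Geostrophic balance (pressure-gradient force = Coriolis force):
V_g = (1/(fρ)) |∂P/∂n| = 7.84×10⁻⁴ / (5.70×10⁻⁵ × 0.717) = 19.2 m/s

19 m/s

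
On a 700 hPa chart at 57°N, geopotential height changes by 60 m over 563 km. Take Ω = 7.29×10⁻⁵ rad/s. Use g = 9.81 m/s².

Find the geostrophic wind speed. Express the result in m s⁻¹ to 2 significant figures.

Coriolis parameter at 57°N:
f = 2Ω sin φ = 2 × 7.29×10⁻⁵ × sin 57° = 1.22×10⁻⁴ s⁻¹
Height gradient: |∂Z/∂n| = 60 m / 563000 m = 1.07×10⁻⁴
On a pressure surface, geostrophic balance gives V_g = (g/f)|∂Z/∂n|:
V_g = 9.81 × 1.07×10⁻⁴ / 1.22×10⁻⁴ = 8.55 m/s

8.5 m s⁻¹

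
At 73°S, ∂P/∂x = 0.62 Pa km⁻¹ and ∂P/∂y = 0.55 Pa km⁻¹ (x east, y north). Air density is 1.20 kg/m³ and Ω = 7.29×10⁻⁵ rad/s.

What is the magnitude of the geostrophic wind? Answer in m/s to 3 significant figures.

Coriolis parameter at 73°S:
f = 2Ω sin φ = 2 × 7.29×10⁻⁵ × sin 73° = 1.39×10⁻⁴ s⁻¹
In the Southern Hemisphere f is negative: f = −1.39×10⁻⁴ s⁻¹.
Component geostrophic relations (x east, y north):
u_g = −(1/(fρ)) ∂P/∂y,  v_g = (1/(fρ)) ∂P/∂x
u_g = −(0.55×10⁻³)/(−1.39×10⁻⁴ × 1.20) = 3.29 m/s;  v_g = (0.62×10⁻³)/(−1.39×10⁻⁴ × 1.20) = −3.71 m/s
|V_g| = √(u_g² + v_g²) = 4.95 m/s

4.95 m/s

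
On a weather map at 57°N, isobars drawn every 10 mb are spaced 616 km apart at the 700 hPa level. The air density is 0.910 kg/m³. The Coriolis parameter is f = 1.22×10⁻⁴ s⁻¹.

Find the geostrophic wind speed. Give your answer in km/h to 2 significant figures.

Pressure gradient: |∂P/∂n| = 1000 Pa / 616000 m = 1.62×10⁻³ Pa/m
Geostrophic balance (pressure-gradient force = Coriolis force):
V_g = (1/(fρ)) |∂P/∂n| = 1.62×10⁻³ / (1.22×10⁻⁴ × 0.910) = 14.6 m/s
Converting: 14.6 m/s × 3.6 = 53 km/h

53 km/h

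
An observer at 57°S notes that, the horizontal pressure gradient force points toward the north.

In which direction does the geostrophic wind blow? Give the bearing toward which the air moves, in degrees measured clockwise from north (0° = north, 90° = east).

The pressure-gradient force points toward the north (bearing 000°).
Geostrophic balance: in the Southern Hemisphere the Coriolis force deflects motion to the left, so the geostrophic wind blows 90° to the left of the pressure-gradient force (low pressure on the right).
Rotating 000° by 90° counterclockwise gives 270° — the wind blows toward the west.

270°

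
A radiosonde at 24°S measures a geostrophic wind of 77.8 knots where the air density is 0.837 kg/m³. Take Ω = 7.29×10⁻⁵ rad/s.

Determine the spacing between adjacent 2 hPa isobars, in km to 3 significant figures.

101 km

Coriolis parameter at 24°S:
f = 2Ω sin φ = 2 × 7.29×10⁻⁵ × sin 24° = 5.93×10⁻⁵ s⁻¹
Wind speed in SI: 77.8 knots = 40.0 m/s
Geostrophic balance rearranged: |∂P/∂n| = f ρ V_g
|∂P/∂n| = 5.93×10⁻⁵ × 0.837 × 40.0 = 1.99×10⁻³ Pa/m
Isobar spacing: Δn = ΔP/|∂P/∂n| = 200 Pa / 1.99×10⁻³ Pa/m = 100674 m ≈ 101 km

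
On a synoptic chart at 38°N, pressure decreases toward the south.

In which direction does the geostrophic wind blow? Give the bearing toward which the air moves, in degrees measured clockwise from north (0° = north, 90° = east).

270°

The pressure-gradient force points toward the south (bearing 180°).
Geostrophic balance: in the Northern Hemisphere the Coriolis force deflects motion to the right, so the geostrophic wind blows 90° to the right of the pressure-gradient force (low pressure on the left).
Rotating 180° by 90° clockwise gives 270° — the wind blows toward the west.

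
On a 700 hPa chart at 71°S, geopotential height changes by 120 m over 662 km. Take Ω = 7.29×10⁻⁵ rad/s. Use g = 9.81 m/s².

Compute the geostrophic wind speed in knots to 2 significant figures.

Coriolis parameter at 71°S:
f = 2Ω sin φ = 2 × 7.29×10⁻⁵ × sin 71° = 1.38×10⁻⁴ s⁻¹
Height gradient: |∂Z/∂n| = 120 m / 662000 m = 1.81×10⁻⁴
On a pressure surface, geostrophic balance gives V_g = (g/f)|∂Z/∂n|:
V_g = 9.81 × 1.81×10⁻⁴ / 1.38×10⁻⁴ = 12.9 m/s
Converting: 12.9 m/s × 1.944 = 25 knots

25 knots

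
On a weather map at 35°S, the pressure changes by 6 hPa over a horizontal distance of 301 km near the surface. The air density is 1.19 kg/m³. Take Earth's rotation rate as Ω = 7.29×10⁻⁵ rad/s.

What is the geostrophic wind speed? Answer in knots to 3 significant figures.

Coriolis parameter at 35°S:
f = 2Ω sin φ = 2 × 7.29×10⁻⁵ × sin 35° = 8.36×10⁻⁵ s⁻¹
Pressure gradient: |∂P/∂n| = 600 Pa / 301000 m = 1.99×10⁻³ Pa/m
Geostrophic balance (pressure-gradient force = Coriolis force):
V_g = (1/(fρ)) |∂P/∂n| = 1.99×10⁻³ / (8.36×10⁻⁵ × 1.19) = 20.0 m/s
Converting: 20.0 m/s × 1.944 = 38.9 knots

38.9 knots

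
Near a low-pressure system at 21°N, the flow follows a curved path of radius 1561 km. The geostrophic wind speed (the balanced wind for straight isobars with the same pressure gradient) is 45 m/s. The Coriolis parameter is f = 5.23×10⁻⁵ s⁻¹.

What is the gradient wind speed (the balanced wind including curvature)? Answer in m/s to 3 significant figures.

32.3 m/s

Around a low, centrifugal force acts outward with Coriolis, so pressure-gradient force balances both:
(1/ρ)|∂P/∂n| = fV + V²/R  →  V² + fR·V − fR·V_g = 0
With fR = 5.23×10⁻⁵ × 1561×10³ m = 81.6 m/s:
V = [−fR + √((fR)² + 4 fR V_g)]/2 = [−81.6 + √(81.6² + 4×81.6×45)]/2 = 32.3 m/s
Subgeostrophic (V < V_g = 45 m/s), as expected around a low.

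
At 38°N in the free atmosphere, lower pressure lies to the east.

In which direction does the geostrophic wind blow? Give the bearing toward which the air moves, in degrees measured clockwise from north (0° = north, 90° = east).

180°

The pressure-gradient force points toward the east (bearing 090°).
Geostrophic balance: in the Northern Hemisphere the Coriolis force deflects motion to the right, so the geostrophic wind blows 90° to the right of the pressure-gradient force (low pressure on the left).
Rotating 090° by 90° clockwise gives 180° — the wind blows toward the south.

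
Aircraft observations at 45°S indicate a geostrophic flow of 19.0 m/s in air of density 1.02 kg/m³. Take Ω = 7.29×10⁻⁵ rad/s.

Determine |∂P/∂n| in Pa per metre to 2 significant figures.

Coriolis parameter at 45°S:
f = 2Ω sin φ = 2 × 7.29×10⁻⁵ × sin 45° = 1.03×10⁻⁴ s⁻¹
Geostrophic balance rearranged: |∂P/∂n| = f ρ V_g
|∂P/∂n| = 1.03×10⁻⁴ × 1.02 × 19.0 = 2.00×10⁻³ Pa/m

2.0×10⁻³ Pa/m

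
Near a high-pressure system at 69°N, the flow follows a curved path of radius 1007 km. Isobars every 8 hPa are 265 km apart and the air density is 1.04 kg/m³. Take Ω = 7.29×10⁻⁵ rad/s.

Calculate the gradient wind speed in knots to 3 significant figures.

51.4 knots

Coriolis parameter at 69°N:
f = 2Ω sin φ = 2 × 7.29×10⁻⁵ × sin 69° = 1.36×10⁻⁴ s⁻¹
Pressure gradient: |∂P/∂n| = 800 Pa / 265000 m = 3.02×10⁻³ Pa/m
Geostrophic speed: V_g = |∂P/∂n|/(fρ) = 3.02×10⁻³/(1.36×10⁻⁴ × 1.04) = 21.3 m/s
Around a high, pressure-gradient force acts outward with centrifugal, so Coriolis balances both:
fV = (1/ρ)|∂P/∂n| + V²/R  →  V² − fR·V + fR·V_g = 0
With fR = 1.36×10⁻⁴ × 1007×10³ m = 137 m/s:
V = [fR − √((fR)² − 4 fR V_g)]/2 = [137 − √(137² − 4×137×21.3)]/2 = 26.4 m/s
Supergeostrophic (V > V_g = 21.3 m/s), as expected around a high.
Converting: 26.4 m/s × 1.944 = 51.4 knots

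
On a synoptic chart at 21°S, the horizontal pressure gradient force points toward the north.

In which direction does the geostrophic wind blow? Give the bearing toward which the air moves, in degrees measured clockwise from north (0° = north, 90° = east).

The pressure-gradient force points toward the north (bearing 000°).
Geostrophic balance: in the Southern Hemisphere the Coriolis force deflects motion to the left, so the geostrophic wind blows 90° to the left of the pressure-gradient force (low pressure on the right).
Rotating 000° by 90° counterclockwise gives 270° — the wind blows toward the west.

270°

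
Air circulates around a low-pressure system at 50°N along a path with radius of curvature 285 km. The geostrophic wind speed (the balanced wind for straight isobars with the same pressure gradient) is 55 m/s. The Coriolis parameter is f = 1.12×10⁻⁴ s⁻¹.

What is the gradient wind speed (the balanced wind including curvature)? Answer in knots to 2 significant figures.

56 knots

Around a low, centrifugal force acts outward with Coriolis, so pressure-gradient force balances both:
(1/ρ)|∂P/∂n| = fV + V²/R  →  V² + fR·V − fR·V_g = 0
With fR = 1.12×10⁻⁴ × 285×10³ m = 31.9 m/s:
V = [−fR + √((fR)² + 4 fR V_g)]/2 = [−31.9 + √(31.9² + 4×31.9×55)]/2 = 28.9 m/s
Subgeostrophic (V < V_g = 55 m/s), as expected around a low.
Converting: 28.9 m/s × 1.944 = 56 knots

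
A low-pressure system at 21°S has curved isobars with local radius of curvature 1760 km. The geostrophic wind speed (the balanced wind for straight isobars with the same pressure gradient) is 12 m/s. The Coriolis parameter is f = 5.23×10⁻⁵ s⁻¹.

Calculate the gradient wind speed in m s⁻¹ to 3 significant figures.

10.7 m s⁻¹

Around a low, centrifugal force acts outward with Coriolis, so pressure-gradient force balances both:
(1/ρ)|∂P/∂n| = fV + V²/R  →  V² + fR·V − fR·V_g = 0
With fR = 5.23×10⁻⁵ × 1760×10³ m = 92.0 m/s:
V = [−fR + √((fR)² + 4 fR V_g)]/2 = [−92.0 + √(92.0² + 4×92.0×12)]/2 = 10.7 m/s
Subgeostrophic (V < V_g = 12 m/s), as expected around a low.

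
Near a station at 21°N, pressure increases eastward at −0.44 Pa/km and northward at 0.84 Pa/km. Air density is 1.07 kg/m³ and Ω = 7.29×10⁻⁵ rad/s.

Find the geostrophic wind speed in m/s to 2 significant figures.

Coriolis parameter at 21°N:
f = 2Ω sin φ = 2 × 7.29×10⁻⁵ × sin 21° = 5.23×10⁻⁵ s⁻¹
Component geostrophic relations (x east, y north):
u_g = −(1/(fρ)) ∂P/∂y,  v_g = (1/(fρ)) ∂P/∂x
u_g = −(0.84×10⁻³)/(5.23×10⁻⁵ × 1.07) = −15.0 m/s;  v_g = (−0.44×10⁻³)/(5.23×10⁻⁵ × 1.07) = −7.87 m/s
|V_g| = √(u_g² + v_g²) = 17.0 m/s

17 m/s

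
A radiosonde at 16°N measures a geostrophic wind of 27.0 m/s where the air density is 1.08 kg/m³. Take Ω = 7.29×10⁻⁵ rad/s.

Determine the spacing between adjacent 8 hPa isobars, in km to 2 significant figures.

680 km

Coriolis parameter at 16°N:
f = 2Ω sin φ = 2 × 7.29×10⁻⁵ × sin 16° = 4.02×10⁻⁵ s⁻¹
Geostrophic balance rearranged: |∂P/∂n| = f ρ V_g
|∂P/∂n| = 4.02×10⁻⁵ × 1.08 × 27.0 = 1.17×10⁻³ Pa/m
Isobar spacing: Δn = ΔP/|∂P/∂n| = 800 Pa / 1.17×10⁻³ Pa/m = 682664 m ≈ 680 km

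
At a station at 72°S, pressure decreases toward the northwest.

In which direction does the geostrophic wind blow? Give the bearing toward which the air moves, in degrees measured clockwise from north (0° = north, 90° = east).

225°

The pressure-gradient force points toward the northwest (bearing 315°).
Geostrophic balance: in the Southern Hemisphere the Coriolis force deflects motion to the left, so the geostrophic wind blows 90° to the left of the pressure-gradient force (low pressure on the right).
Rotating 315° by 90° counterclockwise gives 225° — the wind blows toward the southwest.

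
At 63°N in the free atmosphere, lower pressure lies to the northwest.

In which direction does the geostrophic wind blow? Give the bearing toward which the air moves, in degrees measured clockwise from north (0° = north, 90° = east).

The pressure-gradient force points toward the northwest (bearing 315°).
Geostrophic balance: in the Northern Hemisphere the Coriolis force deflects motion to the right, so the geostrophic wind blows 90° to the right of the pressure-gradient force (low pressure on the left).
Rotating 315° by 90° clockwise gives 045° — the wind blows toward the northeast.

045°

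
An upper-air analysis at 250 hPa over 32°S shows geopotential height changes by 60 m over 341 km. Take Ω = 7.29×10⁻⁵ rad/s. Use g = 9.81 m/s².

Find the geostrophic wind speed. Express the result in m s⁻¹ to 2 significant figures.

Coriolis parameter at 32°S:
f = 2Ω sin φ = 2 × 7.29×10⁻⁵ × sin 32° = 7.73×10⁻⁵ s⁻¹
Height gradient: |∂Z/∂n| = 60 m / 341000 m = 1.76×10⁻⁴
On a pressure surface, geostrophic balance gives V_g = (g/f)|∂Z/∂n|:
V_g = 9.81 × 1.76×10⁻⁴ / 7.73×10⁻⁵ = 22.3 m/s

22 m s⁻¹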